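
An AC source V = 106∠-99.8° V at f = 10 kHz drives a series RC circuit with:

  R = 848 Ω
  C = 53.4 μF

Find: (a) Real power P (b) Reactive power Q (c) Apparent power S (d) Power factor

Step 1 — Angular frequency: ω = 2π·f = 2π·1e+04 = 6.283e+04 rad/s.
Step 2 — Component impedances:
  R: Z = R = 848 Ω
  C: Z = 1/(jωC) = -j/(ω·C) = 0 - j0.298 Ω
Step 3 — Series combination: Z_total = R + C = 848 - j0.298 Ω = 848∠-0.0° Ω.
Step 4 — Source phasor: V = 106∠-99.8° V = -18.04 - j104.5 V.
Step 5 — Current: I = V / Z = -0.02123 - j0.1232 A = 0.125∠-99.8° A.
Step 6 — Complex power: S = V·I* = 13.25 - j0.004657 VA.
Step 7 — Real power: P = Re(S) = 13.25 W.
Step 8 — Reactive power: Q = Im(S) = -0.004657 VAR.
Step 9 — Apparent power: |S| = 13.25 VA.
Step 10 — Power factor: PF = P/|S| = 1 (leading).

(a) P = 13.25 W  (b) Q = -0.004657 VAR  (c) S = 13.25 VA  (d) PF = 1 (leading)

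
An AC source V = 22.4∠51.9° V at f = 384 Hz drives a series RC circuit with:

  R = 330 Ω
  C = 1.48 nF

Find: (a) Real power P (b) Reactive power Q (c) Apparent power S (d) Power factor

Step 1 — Angular frequency: ω = 2π·f = 2π·384 = 2413 rad/s.
Step 2 — Component impedances:
  R: Z = R = 330 Ω
  C: Z = 1/(jωC) = -j/(ω·C) = 0 - j2.8e+05 Ω
Step 3 — Series combination: Z_total = R + C = 330 - j2.8e+05 Ω = 2.8e+05∠-89.9° Ω.
Step 4 — Source phasor: V = 22.4∠51.9° V = 13.82 + j17.63 V.
Step 5 — Current: I = V / Z = -6.289e-05 + j4.943e-05 A = 7.999e-05∠141.8° A.
Step 6 — Complex power: S = V·I* = 2.111e-06 - j0.001792 VA.
Step 7 — Real power: P = Re(S) = 2.111e-06 W.
Step 8 — Reactive power: Q = Im(S) = -0.001792 VAR.
Step 9 — Apparent power: |S| = 0.001792 VA.
Step 10 — Power factor: PF = P/|S| = 0.001178 (leading).

(a) P = 2.111e-06 W  (b) Q = -0.001792 VAR  (c) S = 0.001792 VA  (d) PF = 0.001178 (leading)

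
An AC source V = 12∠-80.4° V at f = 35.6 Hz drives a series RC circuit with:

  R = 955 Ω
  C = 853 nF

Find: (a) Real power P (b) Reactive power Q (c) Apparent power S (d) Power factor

Step 1 — Angular frequency: ω = 2π·f = 2π·35.6 = 223.7 rad/s.
Step 2 — Component impedances:
  R: Z = R = 955 Ω
  C: Z = 1/(jωC) = -j/(ω·C) = 0 - j5241 Ω
Step 3 — Series combination: Z_total = R + C = 955 - j5241 Ω = 5327∠-79.7° Ω.
Step 4 — Source phasor: V = 12∠-80.4° V = 2.001 - j11.83 V.
Step 5 — Current: I = V / Z = 0.002252 - j2.857e-05 A = 0.002253∠-0.7° A.
Step 6 — Complex power: S = V·I* = 0.004845 - j0.02659 VA.
Step 7 — Real power: P = Re(S) = 0.004845 W.
Step 8 — Reactive power: Q = Im(S) = -0.02659 VAR.
Step 9 — Apparent power: |S| = 0.02703 VA.
Step 10 — Power factor: PF = P/|S| = 0.1793 (leading).

(a) P = 0.004845 W  (b) Q = -0.02659 VAR  (c) S = 0.02703 VA  (d) PF = 0.1793 (leading)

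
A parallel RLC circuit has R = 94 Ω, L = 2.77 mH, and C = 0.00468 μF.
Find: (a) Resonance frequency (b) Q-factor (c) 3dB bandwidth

Step 1 — Resonance: ω₀ = 1/√(LC) = 1/√(0.00277·4.68e-09) = 2.777e+05 rad/s.
Step 2 — f₀ = ω₀/(2π) = 4.42e+04 Hz.
Step 3 — Parallel Q: Q = R/(ω₀L) = 94/(2.777e+05·0.00277) = 0.1222.
Step 4 — Bandwidth: Δω = ω₀/Q = 2.273e+06 rad/s; BW = Δω/(2π) = 3.618e+05 Hz.

(a) f₀ = 4.42e+04 Hz  (b) Q = 0.1222  (c) BW = 3.618e+05 Hz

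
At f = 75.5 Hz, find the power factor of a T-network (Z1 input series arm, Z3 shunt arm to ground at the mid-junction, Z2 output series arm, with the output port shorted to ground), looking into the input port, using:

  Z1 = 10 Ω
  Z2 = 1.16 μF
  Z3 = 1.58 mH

Step 1 — Angular frequency: ω = 2π·f = 2π·75.5 = 474.4 rad/s.
Step 2 — Component impedances:
  Z1: Z = R = 10 Ω
  Z2: Z = 1/(jωC) = -j/(ω·C) = 0 - j1817 Ω
  Z3: Z = jωL = j·474.4·0.00158 = 0 + j0.7495 Ω
Step 3 — With the output port shorted to ground, the output series arm Z2 runs from the junction to ground; the shunt arm Z3 also runs from the junction to ground. They appear in parallel: Z3 || Z2 = 0 + j0.7498 Ω.
Step 4 — Series with input arm Z1: Z_in = Z1 + (Z3 || Z2) = 10 + j0.7498 Ω = 10.03∠4.3° Ω.
Step 5 — Power factor: PF = cos(φ) = Re(Z)/|Z| = 10/10.028 = 0.9972.
Step 6 — Type: Im(Z) = 0.7498 ⇒ lagging (phase φ = 4.3°).

PF = 0.9972 (lagging, φ = 4.3°)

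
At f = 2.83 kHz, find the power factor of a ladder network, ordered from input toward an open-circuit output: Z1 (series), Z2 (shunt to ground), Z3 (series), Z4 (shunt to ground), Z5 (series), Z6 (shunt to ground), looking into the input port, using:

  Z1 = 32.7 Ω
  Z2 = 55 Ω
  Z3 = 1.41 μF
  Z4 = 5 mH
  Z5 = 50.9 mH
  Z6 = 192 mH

Step 1 — Angular frequency: ω = 2π·f = 2π·2830 = 1.778e+04 rad/s.
Step 2 — Component impedances:
  Z1: Z = R = 32.7 Ω
  Z2: Z = R = 55 Ω
  Z3: Z = 1/(jωC) = -j/(ω·C) = 0 - j39.89 Ω
  Z4: Z = jωL = j·1.778e+04·0.005 = 0 + j88.91 Ω
  Z5: Z = jωL = j·1.778e+04·0.0509 = 0 + j905.1 Ω
  Z6: Z = jωL = j·1.778e+04·0.192 = 0 + j3414 Ω
Step 3 — Ladder network (open output): work backward from the far end, alternating series and parallel combinations. Z_in = 56.04 + j27.18 Ω = 62.29∠25.9° Ω.
Step 4 — Power factor: PF = cos(φ) = Re(Z)/|Z| = 56.04/62.29 = 0.8997.
Step 5 — Type: Im(Z) = 27.18 ⇒ lagging (phase φ = 25.9°).

PF = 0.8997 (lagging, φ = 25.9°)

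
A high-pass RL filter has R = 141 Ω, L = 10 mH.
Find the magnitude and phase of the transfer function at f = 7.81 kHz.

Step 1 — Angular frequency: ω = 2π·7810 = 4.907e+04 rad/s.
Step 2 — Transfer function: H(jω) = jωL/(R + jωL).
Step 3 — Numerator jωL = j·490.7; denominator R + jωL = 141 + j490.7.
Step 4 — H = 0.9237 + j0.2654.
Step 5 — Magnitude: |H| = 0.9611 (-0.3 dB); phase: φ = 16.0°.

|H| = 0.9611 (-0.3 dB), φ = 16.0°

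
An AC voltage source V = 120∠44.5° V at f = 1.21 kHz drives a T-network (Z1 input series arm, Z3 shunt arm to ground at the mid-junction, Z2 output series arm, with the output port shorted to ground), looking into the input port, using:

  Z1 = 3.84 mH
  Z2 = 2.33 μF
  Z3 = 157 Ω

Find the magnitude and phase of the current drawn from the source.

Step 1 — Angular frequency: ω = 2π·f = 2π·1210 = 7603 rad/s.
Step 2 — Component impedances:
  Z1: Z = jωL = j·7603·0.00384 = 0 + j29.19 Ω
  Z2: Z = 1/(jωC) = -j/(ω·C) = 0 - j56.45 Ω
  Z3: Z = R = 157 Ω
Step 3 — With the output port shorted to ground, the output series arm Z2 runs from the junction to ground; the shunt arm Z3 also runs from the junction to ground. They appear in parallel: Z3 || Z2 = 17.97 - j49.99 Ω.
Step 4 — Series with input arm Z1: Z_in = Z1 + (Z3 || Z2) = 17.97 - j20.79 Ω = 27.49∠-49.2° Ω.
Step 5 — Source phasor: V = 120∠44.5° V = 85.59 + j84.11 V.
Step 6 — Ohm's law: I = V / Z_total = (85.59 + j84.11) / (17.97 - j20.79) = -0.2788 + j4.357 A.
Step 7 — Convert to polar: |I| = 4.366 A, ∠I = 93.7°.

I = 4.366∠93.7° A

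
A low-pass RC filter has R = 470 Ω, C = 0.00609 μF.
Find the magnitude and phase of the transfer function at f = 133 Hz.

Step 1 — Angular frequency: ω = 2π·133 = 835.7 rad/s.
Step 2 — Transfer function: H(jω) = 1/(1 + jωRC).
Step 3 — Denominator: 1 + jωRC = 1 + j·835.7·470·6.09e-09 = 1 + j0.002392.
Step 4 — H = 1 - j0.002392.
Step 5 — Magnitude: |H| = 1 (-0.0 dB); phase: φ = -0.1°.

|H| = 1 (-0.0 dB), φ = -0.1°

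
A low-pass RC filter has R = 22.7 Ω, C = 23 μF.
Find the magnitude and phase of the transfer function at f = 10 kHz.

Step 1 — Angular frequency: ω = 2π·1e+04 = 6.283e+04 rad/s.
Step 2 — Transfer function: H(jω) = 1/(1 + jωRC).
Step 3 — Denominator: 1 + jωRC = 1 + j·6.283e+04·22.7·2.3e-05 = 1 + j32.8.
Step 4 — H = 0.0009284 - j0.03046.
Step 5 — Magnitude: |H| = 0.03047 (-30.3 dB); phase: φ = -88.3°.

|H| = 0.03047 (-30.3 dB), φ = -88.3°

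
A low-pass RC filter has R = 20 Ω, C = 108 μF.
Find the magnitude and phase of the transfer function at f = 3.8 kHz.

Step 1 — Angular frequency: ω = 2π·3800 = 2.388e+04 rad/s.
Step 2 — Transfer function: H(jω) = 1/(1 + jωRC).
Step 3 — Denominator: 1 + jωRC = 1 + j·2.388e+04·20·0.000108 = 1 + j51.57.
Step 4 — H = 0.0003758 - j0.01938.
Step 5 — Magnitude: |H| = 0.01939 (-34.2 dB); phase: φ = -88.9°.

|H| = 0.01939 (-34.2 dB), φ = -88.9°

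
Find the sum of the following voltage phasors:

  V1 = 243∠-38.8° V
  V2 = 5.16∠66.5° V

Step 1 — Convert each phasor to rectangular form:
  V1 = 243·(cos(-38.8°) + j·sin(-38.8°)) = 189.4 - j152.3 V
  V2 = 5.16·(cos(66.5°) + j·sin(66.5°)) = 2.058 + j4.732 V
Step 2 — Sum components: V_total = 191.4 - j147.5 V.
Step 3 — Convert to polar: |V_total| = 241.7 V, ∠V_total = -37.6°.

V_total = 241.7∠-37.6° V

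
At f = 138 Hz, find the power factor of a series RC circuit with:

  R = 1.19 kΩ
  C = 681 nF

Step 1 — Angular frequency: ω = 2π·f = 2π·138 = 867.1 rad/s.
Step 2 — Component impedances:
  R: Z = R = 1190 Ω
  C: Z = 1/(jωC) = -j/(ω·C) = 0 - j1694 Ω
Step 3 — Series combination: Z_total = R + C = 1190 - j1694 Ω = 2070∠-54.9° Ω.
Step 4 — Power factor: PF = cos(φ) = Re(Z)/|Z| = 1190/2070 = 0.5749.
Step 5 — Type: Im(Z) = -1694 ⇒ leading (phase φ = -54.9°).

PF = 0.5749 (leading, φ = -54.9°)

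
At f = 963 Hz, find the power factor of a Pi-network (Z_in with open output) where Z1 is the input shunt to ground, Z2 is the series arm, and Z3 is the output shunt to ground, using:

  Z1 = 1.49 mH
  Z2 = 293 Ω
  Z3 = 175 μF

Step 1 — Angular frequency: ω = 2π·f = 2π·963 = 6051 rad/s.
Step 2 — Component impedances:
  Z1: Z = jωL = j·6051·0.00149 = 0 + j9.016 Ω
  Z2: Z = R = 293 Ω
  Z3: Z = 1/(jωC) = -j/(ω·C) = 0 - j0.9444 Ω
Step 3 — With open output, the series arm Z2 and the output shunt Z3 appear in series to ground: Z2 + Z3 = 293 - j0.9444 Ω.
Step 4 — Parallel with input shunt Z1: Z_in = Z1 || (Z2 + Z3) = 0.2772 + j9.008 Ω = 9.012∠88.2° Ω.
Step 5 — Power factor: PF = cos(φ) = Re(Z)/|Z| = 0.2772/9.012 = 0.03076.
Step 6 — Type: Im(Z) = 9.008 ⇒ lagging (phase φ = 88.2°).

PF = 0.03076 (lagging, φ = 88.2°)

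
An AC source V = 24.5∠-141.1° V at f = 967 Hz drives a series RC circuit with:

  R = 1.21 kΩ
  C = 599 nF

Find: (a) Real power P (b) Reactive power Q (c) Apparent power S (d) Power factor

Step 1 — Angular frequency: ω = 2π·f = 2π·967 = 6076 rad/s.
Step 2 — Component impedances:
  R: Z = R = 1210 Ω
  C: Z = 1/(jωC) = -j/(ω·C) = 0 - j274.8 Ω
Step 3 — Series combination: Z_total = R + C = 1210 - j274.8 Ω = 1241∠-12.8° Ω.
Step 4 — Source phasor: V = 24.5∠-141.1° V = -19.07 - j15.39 V.
Step 5 — Current: I = V / Z = -0.01224 - j0.01549 A = 0.01975∠-128.3° A.
Step 6 — Complex power: S = V·I* = 0.4717 - j0.1071 VA.
Step 7 — Real power: P = Re(S) = 0.4717 W.
Step 8 — Reactive power: Q = Im(S) = -0.1071 VAR.
Step 9 — Apparent power: |S| = 0.4838 VA.
Step 10 — Power factor: PF = P/|S| = 0.9752 (leading).

(a) P = 0.4717 W  (b) Q = -0.1071 VAR  (c) S = 0.4838 VA  (d) PF = 0.9752 (leading)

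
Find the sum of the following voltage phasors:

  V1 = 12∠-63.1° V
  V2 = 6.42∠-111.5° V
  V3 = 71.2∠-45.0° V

Step 1 — Convert each phasor to rectangular form:
  V1 = 12·(cos(-63.1°) + j·sin(-63.1°)) = 5.429 - j10.7 V
  V2 = 6.42·(cos(-111.5°) + j·sin(-111.5°)) = -2.353 - j5.973 V
  V3 = 71.2·(cos(-45.0°) + j·sin(-45.0°)) = 50.35 - j50.35 V
Step 2 — Sum components: V_total = 53.42 - j67.02 V.
Step 3 — Convert to polar: |V_total| = 85.71 V, ∠V_total = -51.4°.

V_total = 85.71∠-51.4° V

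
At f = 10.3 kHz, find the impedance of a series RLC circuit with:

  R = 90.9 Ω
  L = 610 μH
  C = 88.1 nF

Step 1 — Angular frequency: ω = 2π·f = 2π·1.03e+04 = 6.472e+04 rad/s.
Step 2 — Component impedances:
  R: Z = R = 90.9 Ω
  L: Z = jωL = j·6.472e+04·0.00061 = 0 + j39.48 Ω
  C: Z = 1/(jωC) = -j/(ω·C) = 0 - j175.4 Ω
Step 3 — Series combination: Z_total = R + L + C = 90.9 - j135.9 Ω = 163.5∠-56.2° Ω.

Z = 90.9 - j135.9 Ω = 163.5∠-56.2° Ω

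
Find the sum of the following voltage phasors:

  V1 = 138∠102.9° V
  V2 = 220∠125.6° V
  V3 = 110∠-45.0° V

Step 1 — Convert each phasor to rectangular form:
  V1 = 138·(cos(102.9°) + j·sin(102.9°)) = -30.81 + j134.5 V
  V2 = 220·(cos(125.6°) + j·sin(125.6°)) = -128.1 + j178.9 V
  V3 = 110·(cos(-45.0°) + j·sin(-45.0°)) = 77.78 - j77.78 V
Step 2 — Sum components: V_total = -81.09 + j235.6 V.
Step 3 — Convert to polar: |V_total| = 249.2 V, ∠V_total = 109.0°.

V_total = 249.2∠109.0° V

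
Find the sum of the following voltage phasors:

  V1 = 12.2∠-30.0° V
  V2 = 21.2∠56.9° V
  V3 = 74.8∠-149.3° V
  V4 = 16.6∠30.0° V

Step 1 — Convert each phasor to rectangular form:
  V1 = 12.2·(cos(-30.0°) + j·sin(-30.0°)) = 10.57 - j6.1 V
  V2 = 21.2·(cos(56.9°) + j·sin(56.9°)) = 11.58 + j17.76 V
  V3 = 74.8·(cos(-149.3°) + j·sin(-149.3°)) = -64.32 - j38.19 V
  V4 = 16.6·(cos(30.0°) + j·sin(30.0°)) = 14.38 + j8.3 V
Step 2 — Sum components: V_total = -27.8 - j18.23 V.
Step 3 — Convert to polar: |V_total| = 33.24 V, ∠V_total = -146.7°.

V_total = 33.24∠-146.7° V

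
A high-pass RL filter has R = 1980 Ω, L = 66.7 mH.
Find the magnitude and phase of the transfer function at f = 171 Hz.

Step 1 — Angular frequency: ω = 2π·171 = 1074 rad/s.
Step 2 — Transfer function: H(jω) = jωL/(R + jωL).
Step 3 — Numerator jωL = j·71.66; denominator R + jωL = 1980 + j71.66.
Step 4 — H = 0.001308 + j0.03615.
Step 5 — Magnitude: |H| = 0.03617 (-28.8 dB); phase: φ = 87.9°.

|H| = 0.03617 (-28.8 dB), φ = 87.9°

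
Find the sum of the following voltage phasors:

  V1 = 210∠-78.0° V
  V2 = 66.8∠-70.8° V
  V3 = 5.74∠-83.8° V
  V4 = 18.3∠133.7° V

Step 1 — Convert each phasor to rectangular form:
  V1 = 210·(cos(-78.0°) + j·sin(-78.0°)) = 43.66 - j205.4 V
  V2 = 66.8·(cos(-70.8°) + j·sin(-70.8°)) = 21.97 - j63.08 V
  V3 = 5.74·(cos(-83.8°) + j·sin(-83.8°)) = 0.6199 - j5.706 V
  V4 = 18.3·(cos(133.7°) + j·sin(133.7°)) = -12.64 + j13.23 V
Step 2 — Sum components: V_total = 53.61 - j261 V.
Step 3 — Convert to polar: |V_total| = 266.4 V, ∠V_total = -78.4°.

V_total = 266.4∠-78.4° V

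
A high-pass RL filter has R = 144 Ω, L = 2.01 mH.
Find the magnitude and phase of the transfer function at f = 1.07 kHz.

Step 1 — Angular frequency: ω = 2π·1070 = 6723 rad/s.
Step 2 — Transfer function: H(jω) = jωL/(R + jωL).
Step 3 — Numerator jωL = j·13.51; denominator R + jωL = 144 + j13.51.
Step 4 — H = 0.008729 + j0.09302.
Step 5 — Magnitude: |H| = 0.09343 (-20.6 dB); phase: φ = 84.6°.

|H| = 0.09343 (-20.6 dB), φ = 84.6°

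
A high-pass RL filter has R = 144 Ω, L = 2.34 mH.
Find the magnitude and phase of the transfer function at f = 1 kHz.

Step 1 — Angular frequency: ω = 2π·1000 = 6283 rad/s.
Step 2 — Transfer function: H(jω) = jωL/(R + jωL).
Step 3 — Numerator jωL = j·14.7; denominator R + jωL = 144 + j14.7.
Step 4 — H = 0.01032 + j0.101.
Step 5 — Magnitude: |H| = 0.1016 (-19.9 dB); phase: φ = 84.2°.

|H| = 0.1016 (-19.9 dB), φ = 84.2°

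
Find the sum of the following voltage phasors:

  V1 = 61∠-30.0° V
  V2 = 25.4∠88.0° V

Step 1 — Convert each phasor to rectangular form:
  V1 = 61·(cos(-30.0°) + j·sin(-30.0°)) = 52.83 - j30.5 V
  V2 = 25.4·(cos(88.0°) + j·sin(88.0°)) = 0.8864 + j25.38 V
Step 2 — Sum components: V_total = 53.71 - j5.115 V.
Step 3 — Convert to polar: |V_total| = 53.96 V, ∠V_total = -5.4°.

V_total = 53.96∠-5.4° V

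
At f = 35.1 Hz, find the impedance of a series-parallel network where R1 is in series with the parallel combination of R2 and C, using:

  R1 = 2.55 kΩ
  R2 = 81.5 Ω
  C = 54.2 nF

Step 1 — Angular frequency: ω = 2π·f = 2π·35.1 = 220.5 rad/s.
Step 2 — Component impedances:
  R1: Z = R = 2550 Ω
  R2: Z = R = 81.5 Ω
  C: Z = 1/(jωC) = -j/(ω·C) = 0 - j8.366e+04 Ω
Step 3 — Parallel branch: R2 || C = 1/(1/R2 + 1/C) = 81.5 - j0.0794 Ω.
Step 4 — Series with R1: Z_total = R1 + (R2 || C) = 2631 - j0.0794 Ω = 2631∠-0.0° Ω.

Z = 2631 - j0.0794 Ω = 2631∠-0.0° Ω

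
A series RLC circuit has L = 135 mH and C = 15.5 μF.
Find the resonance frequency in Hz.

Step 1 — Resonance condition Im(Z)=0 gives ω₀ = 1/√(LC).
Step 2 — ω₀ = 1/√(0.135·1.55e-05) = 691.3 rad/s.
Step 3 — f₀ = ω₀/(2π) = 110 Hz.

f₀ = 110 Hz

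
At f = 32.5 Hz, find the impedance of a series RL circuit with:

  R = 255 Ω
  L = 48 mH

Step 1 — Angular frequency: ω = 2π·f = 2π·32.5 = 204.2 rad/s.
Step 2 — Component impedances:
  R: Z = R = 255 Ω
  L: Z = jωL = j·204.2·0.048 = 0 + j9.802 Ω
Step 3 — Series combination: Z_total = R + L = 255 + j9.802 Ω = 255.2∠2.2° Ω.

Z = 255 + j9.802 Ω = 255.2∠2.2° Ω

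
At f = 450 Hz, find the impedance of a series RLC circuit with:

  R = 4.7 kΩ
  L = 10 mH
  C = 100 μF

Step 1 — Angular frequency: ω = 2π·f = 2π·450 = 2827 rad/s.
Step 2 — Component impedances:
  R: Z = R = 4700 Ω
  L: Z = jωL = j·2827·0.01 = 0 + j28.27 Ω
  C: Z = 1/(jωC) = -j/(ω·C) = 0 - j3.537 Ω
Step 3 — Series combination: Z_total = R + L + C = 4700 + j24.74 Ω = 4700∠0.3° Ω.

Z = 4700 + j24.74 Ω = 4700∠0.3° Ω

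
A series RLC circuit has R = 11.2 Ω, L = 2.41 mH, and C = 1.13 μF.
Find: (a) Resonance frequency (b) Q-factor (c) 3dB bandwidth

Step 1 — Resonance: ω₀ = 1/√(LC) = 1/√(0.00241·1.13e-06) = 1.916e+04 rad/s.
Step 2 — f₀ = ω₀/(2π) = 3050 Hz.
Step 3 — Series Q: Q = ω₀L/R = 1.916e+04·0.00241/11.2 = 4.123.
Step 4 — Bandwidth: Δω = ω₀/Q = 4647 rad/s; BW = Δω/(2π) = 739.6 Hz.

(a) f₀ = 3050 Hz  (b) Q = 4.123  (c) BW = 739.6 Hz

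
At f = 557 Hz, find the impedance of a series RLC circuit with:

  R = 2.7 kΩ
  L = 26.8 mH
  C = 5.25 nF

Step 1 — Angular frequency: ω = 2π·f = 2π·557 = 3500 rad/s.
Step 2 — Component impedances:
  R: Z = R = 2700 Ω
  L: Z = jωL = j·3500·0.0268 = 0 + j93.79 Ω
  C: Z = 1/(jωC) = -j/(ω·C) = 0 - j5.443e+04 Ω
Step 3 — Series combination: Z_total = R + L + C = 2700 - j5.433e+04 Ω = 5.44e+04∠-87.2° Ω.

Z = 2700 - j5.433e+04 Ω = 5.44e+04∠-87.2° Ω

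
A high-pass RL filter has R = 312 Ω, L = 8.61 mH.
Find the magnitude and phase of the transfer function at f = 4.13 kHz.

Step 1 — Angular frequency: ω = 2π·4130 = 2.595e+04 rad/s.
Step 2 — Transfer function: H(jω) = jωL/(R + jωL).
Step 3 — Numerator jωL = j·223.4; denominator R + jωL = 312 + j223.4.
Step 4 — H = 0.339 + j0.4734.
Step 5 — Magnitude: |H| = 0.5822 (-4.7 dB); phase: φ = 54.4°.

|H| = 0.5822 (-4.7 dB), φ = 54.4°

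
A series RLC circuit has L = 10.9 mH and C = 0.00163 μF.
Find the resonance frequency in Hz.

Step 1 — Resonance condition Im(Z)=0 gives ω₀ = 1/√(LC).
Step 2 — ω₀ = 1/√(0.0109·1.63e-09) = 2.372e+05 rad/s.
Step 3 — f₀ = ω₀/(2π) = 3.776e+04 Hz.

f₀ = 3.776e+04 Hz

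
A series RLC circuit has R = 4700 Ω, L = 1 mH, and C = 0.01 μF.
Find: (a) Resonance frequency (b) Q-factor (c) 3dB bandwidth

Step 1 — Resonance: ω₀ = 1/√(LC) = 1/√(0.001·1e-08) = 3.162e+05 rad/s.
Step 2 — f₀ = ω₀/(2π) = 5.033e+04 Hz.
Step 3 — Series Q: Q = ω₀L/R = 3.162e+05·0.001/4700 = 0.06728.
Step 4 — Bandwidth: Δω = ω₀/Q = 4.7e+06 rad/s; BW = Δω/(2π) = 7.48e+05 Hz.

(a) f₀ = 5.033e+04 Hz  (b) Q = 0.06728  (c) BW = 7.48e+05 Hz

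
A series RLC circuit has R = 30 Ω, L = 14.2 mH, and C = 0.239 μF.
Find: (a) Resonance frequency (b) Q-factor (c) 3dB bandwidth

Step 1 — Resonance: ω₀ = 1/√(LC) = 1/√(0.0142·2.39e-07) = 1.717e+04 rad/s.
Step 2 — f₀ = ω₀/(2π) = 2732 Hz.
Step 3 — Series Q: Q = ω₀L/R = 1.717e+04·0.0142/30 = 8.125.
Step 4 — Bandwidth: Δω = ω₀/Q = 2113 rad/s; BW = Δω/(2π) = 336.2 Hz.

(a) f₀ = 2732 Hz  (b) Q = 8.125  (c) BW = 336.2 Hz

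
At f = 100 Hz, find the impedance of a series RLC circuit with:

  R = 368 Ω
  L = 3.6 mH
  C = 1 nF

Step 1 — Angular frequency: ω = 2π·f = 2π·100 = 628.3 rad/s.
Step 2 — Component impedances:
  R: Z = R = 368 Ω
  L: Z = jωL = j·628.3·0.0036 = 0 + j2.262 Ω
  C: Z = 1/(jωC) = -j/(ω·C) = 0 - j1.592e+06 Ω
Step 3 — Series combination: Z_total = R + L + C = 368 - j1.592e+06 Ω = 1.592e+06∠-90.0° Ω.

Z = 368 - j1.592e+06 Ω = 1.592e+06∠-90.0° Ω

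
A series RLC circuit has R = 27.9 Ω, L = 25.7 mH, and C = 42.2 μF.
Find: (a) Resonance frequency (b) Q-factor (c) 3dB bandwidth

Step 1 — Resonance: ω₀ = 1/√(LC) = 1/√(0.0257·4.22e-05) = 960.2 rad/s.
Step 2 — f₀ = ω₀/(2π) = 152.8 Hz.
Step 3 — Series Q: Q = ω₀L/R = 960.2·0.0257/27.9 = 0.8845.
Step 4 — Bandwidth: Δω = ω₀/Q = 1086 rad/s; BW = Δω/(2π) = 172.8 Hz.

(a) f₀ = 152.8 Hz  (b) Q = 0.8845  (c) BW = 172.8 Hz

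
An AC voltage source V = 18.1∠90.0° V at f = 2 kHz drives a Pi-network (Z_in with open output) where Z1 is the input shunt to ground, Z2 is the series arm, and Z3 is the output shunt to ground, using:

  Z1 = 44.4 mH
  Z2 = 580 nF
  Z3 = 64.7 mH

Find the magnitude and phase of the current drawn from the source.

Step 1 — Angular frequency: ω = 2π·f = 2π·2000 = 1.257e+04 rad/s.
Step 2 — Component impedances:
  Z1: Z = jωL = j·1.257e+04·0.0444 = 0 + j557.9 Ω
  Z2: Z = 1/(jωC) = -j/(ω·C) = 0 - j137.2 Ω
  Z3: Z = jωL = j·1.257e+04·0.0647 = 0 + j813 Ω
Step 3 — With open output, the series arm Z2 and the output shunt Z3 appear in series to ground: Z2 + Z3 = 0 + j675.8 Ω.
Step 4 — Parallel with input shunt Z1: Z_in = Z1 || (Z2 + Z3) = 0 + j305.6 Ω = 305.6∠90.0° Ω.
Step 5 — Source phasor: V = 18.1∠90.0° V = 0 + j18.1 V.
Step 6 — Ohm's law: I = V / Z_total = (0 + j18.1) / (0 + j305.6) = 0.05922 A.
Step 7 — Convert to polar: |I| = 0.05922 A, ∠I = -0.0°.

I = 0.05922∠-0.0° A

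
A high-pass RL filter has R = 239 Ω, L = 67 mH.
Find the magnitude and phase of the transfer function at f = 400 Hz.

Step 1 — Angular frequency: ω = 2π·400 = 2513 rad/s.
Step 2 — Transfer function: H(jω) = jωL/(R + jωL).
Step 3 — Numerator jωL = j·168.4; denominator R + jωL = 239 + j168.4.
Step 4 — H = 0.3317 + j0.4708.
Step 5 — Magnitude: |H| = 0.576 (-4.8 dB); phase: φ = 54.8°.

|H| = 0.576 (-4.8 dB), φ = 54.8°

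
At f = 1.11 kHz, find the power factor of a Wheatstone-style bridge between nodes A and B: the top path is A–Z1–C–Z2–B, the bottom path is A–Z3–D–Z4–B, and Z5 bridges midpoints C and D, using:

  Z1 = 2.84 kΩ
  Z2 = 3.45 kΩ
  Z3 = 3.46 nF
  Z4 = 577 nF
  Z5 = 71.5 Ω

Step 1 — Angular frequency: ω = 2π·f = 2π·1110 = 6974 rad/s.
Step 2 — Component impedances:
  Z1: Z = R = 2840 Ω
  Z2: Z = R = 3450 Ω
  Z3: Z = 1/(jωC) = -j/(ω·C) = 0 - j4.144e+04 Ω
  Z4: Z = 1/(jωC) = -j/(ω·C) = 0 - j248.5 Ω
  Z5: Z = R = 71.5 Ω
Step 3 — Bridge requires nodal analysis (the Z5 bridge couples midpoints C and D, so the two paths cannot be reduced to a simple series/parallel combination). Setting node B to ground and injecting 1 A at node A, the 3-node admittance system at A, C, D solves to V_A = Z_AB = 2913 - j440.7 Ω = 2946∠-8.6° Ω.
Step 4 — Power factor: PF = cos(φ) = Re(Z)/|Z| = 2913/2946 = 0.9888.
Step 5 — Type: Im(Z) = -440.7 ⇒ leading (phase φ = -8.6°).

PF = 0.9888 (leading, φ = -8.6°)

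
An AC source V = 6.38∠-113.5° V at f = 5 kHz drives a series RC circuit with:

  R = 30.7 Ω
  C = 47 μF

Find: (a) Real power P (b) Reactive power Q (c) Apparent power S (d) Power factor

Step 1 — Angular frequency: ω = 2π·f = 2π·5000 = 3.142e+04 rad/s.
Step 2 — Component impedances:
  R: Z = R = 30.7 Ω
  C: Z = 1/(jωC) = -j/(ω·C) = 0 - j0.6773 Ω
Step 3 — Series combination: Z_total = R + C = 30.7 - j0.6773 Ω = 30.71∠-1.3° Ω.
Step 4 — Source phasor: V = 6.38∠-113.5° V = -2.544 - j5.851 V.
Step 5 — Current: I = V / Z = -0.07862 - j0.1923 A = 0.2078∠-112.2° A.
Step 6 — Complex power: S = V·I* = 1.325 - j0.02924 VA.
Step 7 — Real power: P = Re(S) = 1.325 W.
Step 8 — Reactive power: Q = Im(S) = -0.02924 VAR.
Step 9 — Apparent power: |S| = 1.326 VA.
Step 10 — Power factor: PF = P/|S| = 0.9998 (leading).

(a) P = 1.325 W  (b) Q = -0.02924 VAR  (c) S = 1.326 VA  (d) PF = 0.9998 (leading)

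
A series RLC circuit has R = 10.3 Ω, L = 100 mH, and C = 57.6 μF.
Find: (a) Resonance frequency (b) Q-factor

Step 1 — Resonance condition Im(Z)=0 gives ω₀ = 1/√(LC).
Step 2 — ω₀ = 1/√(0.1·5.76e-05) = 416.7 rad/s.
Step 3 — f₀ = ω₀/(2π) = 66.31 Hz.
Step 4 — Series Q: Q = ω₀L/R = 416.7·0.1/10.3 = 4.045.

(a) f₀ = 66.31 Hz  (b) Q = 4.045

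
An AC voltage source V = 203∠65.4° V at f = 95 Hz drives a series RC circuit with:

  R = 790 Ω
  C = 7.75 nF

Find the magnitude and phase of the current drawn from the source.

Step 1 — Angular frequency: ω = 2π·f = 2π·95 = 596.9 rad/s.
Step 2 — Component impedances:
  R: Z = R = 790 Ω
  C: Z = 1/(jωC) = -j/(ω·C) = 0 - j2.162e+05 Ω
Step 3 — Series combination: Z_total = R + C = 790 - j2.162e+05 Ω = 2.162e+05∠-89.8° Ω.
Step 4 — Source phasor: V = 203∠65.4° V = 84.51 + j184.6 V.
Step 5 — Ohm's law: I = V / Z_total = (84.51 + j184.6) / (790 - j2.162e+05) = -0.0008524 + j0.000394 A.
Step 6 — Convert to polar: |I| = 0.0009391 A, ∠I = 155.2°.

I = 0.0009391∠155.2° A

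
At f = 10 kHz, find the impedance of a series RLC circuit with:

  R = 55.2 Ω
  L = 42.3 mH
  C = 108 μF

Step 1 — Angular frequency: ω = 2π·f = 2π·1e+04 = 6.283e+04 rad/s.
Step 2 — Component impedances:
  R: Z = R = 55.2 Ω
  L: Z = jωL = j·6.283e+04·0.0423 = 0 + j2658 Ω
  C: Z = 1/(jωC) = -j/(ω·C) = 0 - j0.1474 Ω
Step 3 — Series combination: Z_total = R + L + C = 55.2 + j2658 Ω = 2658∠88.8° Ω.

Z = 55.2 + j2658 Ω = 2658∠88.8° Ω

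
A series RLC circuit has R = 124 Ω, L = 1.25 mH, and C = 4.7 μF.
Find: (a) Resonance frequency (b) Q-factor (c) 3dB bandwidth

Step 1 — Resonance condition Im(Z)=0 gives ω₀ = 1/√(LC).
Step 2 — ω₀ = 1/√(0.00125·4.7e-06) = 1.305e+04 rad/s.
Step 3 — f₀ = ω₀/(2π) = 2076 Hz.
Step 4 — Series Q: Q = ω₀L/R = 1.305e+04·0.00125/124 = 0.1315.
Step 5 — 3dB bandwidth: Δω = ω₀/Q = 9.92e+04 rad/s; BW = Δω/(2π) = 1.579e+04 Hz.

(a) f₀ = 2076 Hz  (b) Q = 0.1315  (c) BW = 1.579e+04 Hz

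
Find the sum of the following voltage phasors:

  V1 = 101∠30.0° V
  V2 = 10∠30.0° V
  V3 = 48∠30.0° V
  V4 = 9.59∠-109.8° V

Step 1 — Convert each phasor to rectangular form:
  V1 = 101·(cos(30.0°) + j·sin(30.0°)) = 87.47 + j50.5 V
  V2 = 10·(cos(30.0°) + j·sin(30.0°)) = 8.66 + j5 V
  V3 = 48·(cos(30.0°) + j·sin(30.0°)) = 41.57 + j24 V
  V4 = 9.59·(cos(-109.8°) + j·sin(-109.8°)) = -3.248 - j9.023 V
Step 2 — Sum components: V_total = 134.4 + j70.48 V.
Step 3 — Convert to polar: |V_total| = 151.8 V, ∠V_total = 27.7°.

V_total = 151.8∠27.7° V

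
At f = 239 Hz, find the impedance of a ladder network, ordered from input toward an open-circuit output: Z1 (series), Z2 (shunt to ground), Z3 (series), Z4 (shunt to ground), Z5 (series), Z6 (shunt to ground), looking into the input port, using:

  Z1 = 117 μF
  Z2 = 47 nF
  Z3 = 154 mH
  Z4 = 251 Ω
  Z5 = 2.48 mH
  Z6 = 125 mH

Step 1 — Angular frequency: ω = 2π·f = 2π·239 = 1502 rad/s.
Step 2 — Component impedances:
  Z1: Z = 1/(jωC) = -j/(ω·C) = 0 - j5.692 Ω
  Z2: Z = 1/(jωC) = -j/(ω·C) = 0 - j1.417e+04 Ω
  Z3: Z = jωL = j·1502·0.154 = 0 + j231.3 Ω
  Z4: Z = R = 251 Ω
  Z5: Z = jωL = j·1502·0.00248 = 0 + j3.724 Ω
  Z6: Z = jωL = j·1502·0.125 = 0 + j187.7 Ω
Step 3 — Ladder network (open output): work backward from the far end, alternating series and parallel combinations. Z_in = 97.07 + j354.9 Ω = 368∠74.7° Ω.

Z = 97.07 + j354.9 Ω = 368∠74.7° Ω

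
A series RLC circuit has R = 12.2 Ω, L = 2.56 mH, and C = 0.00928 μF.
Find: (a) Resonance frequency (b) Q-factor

Step 1 — Resonance condition Im(Z)=0 gives ω₀ = 1/√(LC).
Step 2 — ω₀ = 1/√(0.00256·9.28e-09) = 2.052e+05 rad/s.
Step 3 — f₀ = ω₀/(2π) = 3.265e+04 Hz.
Step 4 — Series Q: Q = ω₀L/R = 2.052e+05·0.00256/12.2 = 43.05.

(a) f₀ = 3.265e+04 Hz  (b) Q = 43.05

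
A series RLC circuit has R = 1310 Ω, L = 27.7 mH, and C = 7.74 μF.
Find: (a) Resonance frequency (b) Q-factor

Step 1 — Resonance condition Im(Z)=0 gives ω₀ = 1/√(LC).
Step 2 — ω₀ = 1/√(0.0277·7.74e-06) = 2160 rad/s.
Step 3 — f₀ = ω₀/(2π) = 343.7 Hz.
Step 4 — Series Q: Q = ω₀L/R = 2160·0.0277/1310 = 0.04567.

(a) f₀ = 343.7 Hz  (b) Q = 0.04567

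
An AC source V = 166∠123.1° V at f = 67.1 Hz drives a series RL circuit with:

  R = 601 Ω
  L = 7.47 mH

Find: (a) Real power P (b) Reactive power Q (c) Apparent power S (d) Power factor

Step 1 — Angular frequency: ω = 2π·f = 2π·67.1 = 421.6 rad/s.
Step 2 — Component impedances:
  R: Z = R = 601 Ω
  L: Z = jωL = j·421.6·0.00747 = 0 + j3.149 Ω
Step 3 — Series combination: Z_total = R + L = 601 + j3.149 Ω = 601∠0.3° Ω.
Step 4 — Source phasor: V = 166∠123.1° V = -90.65 + j139.1 V.
Step 5 — Current: I = V / Z = -0.1496 + j0.2322 A = 0.2762∠122.8° A.
Step 6 — Complex power: S = V·I* = 45.85 + j0.2403 VA.
Step 7 — Real power: P = Re(S) = 45.85 W.
Step 8 — Reactive power: Q = Im(S) = 0.2403 VAR.
Step 9 — Apparent power: |S| = 45.85 VA.
Step 10 — Power factor: PF = P/|S| = 1 (lagging).

(a) P = 45.85 W  (b) Q = 0.2403 VAR  (c) S = 45.85 VA  (d) PF = 1 (lagging)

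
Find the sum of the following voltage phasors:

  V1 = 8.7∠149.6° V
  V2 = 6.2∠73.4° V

Step 1 — Convert each phasor to rectangular form:
  V1 = 8.7·(cos(149.6°) + j·sin(149.6°)) = -7.504 + j4.402 V
  V2 = 6.2·(cos(73.4°) + j·sin(73.4°)) = 1.771 + j5.942 V
Step 2 — Sum components: V_total = -5.733 + j10.34 V.
Step 3 — Convert to polar: |V_total| = 11.83 V, ∠V_total = 119.0°.

V_total = 11.83∠119.0° V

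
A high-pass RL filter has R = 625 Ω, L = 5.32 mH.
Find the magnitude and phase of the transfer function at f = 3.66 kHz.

Step 1 — Angular frequency: ω = 2π·3660 = 2.3e+04 rad/s.
Step 2 — Transfer function: H(jω) = jωL/(R + jωL).
Step 3 — Numerator jωL = j·122.3; denominator R + jωL = 625 + j122.3.
Step 4 — H = 0.0369 + j0.1885.
Step 5 — Magnitude: |H| = 0.1921 (-14.3 dB); phase: φ = 78.9°.

|H| = 0.1921 (-14.3 dB), φ = 78.9°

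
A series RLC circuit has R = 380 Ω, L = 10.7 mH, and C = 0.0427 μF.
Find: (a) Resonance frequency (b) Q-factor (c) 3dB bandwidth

Step 1 — Resonance condition Im(Z)=0 gives ω₀ = 1/√(LC).
Step 2 — ω₀ = 1/√(0.0107·4.27e-08) = 4.678e+04 rad/s.
Step 3 — f₀ = ω₀/(2π) = 7446 Hz.
Step 4 — Series Q: Q = ω₀L/R = 4.678e+04·0.0107/380 = 1.317.
Step 5 — 3dB bandwidth: Δω = ω₀/Q = 3.551e+04 rad/s; BW = Δω/(2π) = 5652 Hz.

(a) f₀ = 7446 Hz  (b) Q = 1.317  (c) BW = 5652 Hz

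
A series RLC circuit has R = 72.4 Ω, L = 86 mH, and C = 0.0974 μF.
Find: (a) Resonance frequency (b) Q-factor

Step 1 — Resonance condition Im(Z)=0 gives ω₀ = 1/√(LC).
Step 2 — ω₀ = 1/√(0.086·9.74e-08) = 1.093e+04 rad/s.
Step 3 — f₀ = ω₀/(2π) = 1739 Hz.
Step 4 — Series Q: Q = ω₀L/R = 1.093e+04·0.086/72.4 = 12.98.

(a) f₀ = 1739 Hz  (b) Q = 12.98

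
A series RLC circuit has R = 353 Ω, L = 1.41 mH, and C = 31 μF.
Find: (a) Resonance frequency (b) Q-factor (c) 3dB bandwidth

Step 1 — Resonance: ω₀ = 1/√(LC) = 1/√(0.00141·3.1e-05) = 4783 rad/s.
Step 2 — f₀ = ω₀/(2π) = 761.3 Hz.
Step 3 — Series Q: Q = ω₀L/R = 4783·0.00141/353 = 0.01911.
Step 4 — Bandwidth: Δω = ω₀/Q = 2.504e+05 rad/s; BW = Δω/(2π) = 3.985e+04 Hz.

(a) f₀ = 761.3 Hz  (b) Q = 0.01911  (c) BW = 3.985e+04 Hz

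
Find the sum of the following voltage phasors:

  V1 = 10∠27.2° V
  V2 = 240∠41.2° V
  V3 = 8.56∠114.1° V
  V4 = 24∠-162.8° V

Step 1 — Convert each phasor to rectangular form:
  V1 = 10·(cos(27.2°) + j·sin(27.2°)) = 8.894 + j4.571 V
  V2 = 240·(cos(41.2°) + j·sin(41.2°)) = 180.6 + j158.1 V
  V3 = 8.56·(cos(114.1°) + j·sin(114.1°)) = -3.495 + j7.814 V
  V4 = 24·(cos(-162.8°) + j·sin(-162.8°)) = -22.93 - j7.097 V
Step 2 — Sum components: V_total = 163.1 + j163.4 V.
Step 3 — Convert to polar: |V_total| = 230.8 V, ∠V_total = 45.1°.

V_total = 230.8∠45.1° V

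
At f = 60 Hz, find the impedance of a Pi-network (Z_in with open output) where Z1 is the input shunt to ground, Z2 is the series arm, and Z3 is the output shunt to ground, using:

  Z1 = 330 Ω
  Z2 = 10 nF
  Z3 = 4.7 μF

Step 1 — Angular frequency: ω = 2π·f = 2π·60 = 377 rad/s.
Step 2 — Component impedances:
  Z1: Z = R = 330 Ω
  Z2: Z = 1/(jωC) = -j/(ω·C) = 0 - j2.653e+05 Ω
  Z3: Z = 1/(jωC) = -j/(ω·C) = 0 - j564.4 Ω
Step 3 — With open output, the series arm Z2 and the output shunt Z3 appear in series to ground: Z2 + Z3 = 0 - j2.658e+05 Ω.
Step 4 — Parallel with input shunt Z1: Z_in = Z1 || (Z2 + Z3) = 330 - j0.4097 Ω = 330∠-0.1° Ω.

Z = 330 - j0.4097 Ω = 330∠-0.1° Ω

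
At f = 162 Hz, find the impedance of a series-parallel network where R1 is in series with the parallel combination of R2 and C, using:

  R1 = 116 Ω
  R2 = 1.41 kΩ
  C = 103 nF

Step 1 — Angular frequency: ω = 2π·f = 2π·162 = 1018 rad/s.
Step 2 — Component impedances:
  R1: Z = R = 116 Ω
  R2: Z = R = 1410 Ω
  C: Z = 1/(jωC) = -j/(ω·C) = 0 - j9538 Ω
Step 3 — Parallel branch: R2 || C = 1/(1/R2 + 1/C) = 1380 - j204 Ω.
Step 4 — Series with R1: Z_total = R1 + (R2 || C) = 1496 - j204 Ω = 1510∠-7.8° Ω.

Z = 1496 - j204 Ω = 1510∠-7.8° Ω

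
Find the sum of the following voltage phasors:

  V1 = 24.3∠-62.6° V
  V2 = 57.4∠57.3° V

Step 1 — Convert each phasor to rectangular form:
  V1 = 24.3·(cos(-62.6°) + j·sin(-62.6°)) = 11.18 - j21.57 V
  V2 = 57.4·(cos(57.3°) + j·sin(57.3°)) = 31.01 + j48.3 V
Step 2 — Sum components: V_total = 42.19 + j26.73 V.
Step 3 — Convert to polar: |V_total| = 49.95 V, ∠V_total = 32.4°.

V_total = 49.95∠32.4° V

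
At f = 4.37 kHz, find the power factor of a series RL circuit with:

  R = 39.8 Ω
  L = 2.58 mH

Step 1 — Angular frequency: ω = 2π·f = 2π·4370 = 2.746e+04 rad/s.
Step 2 — Component impedances:
  R: Z = R = 39.8 Ω
  L: Z = jωL = j·2.746e+04·0.00258 = 0 + j70.84 Ω
Step 3 — Series combination: Z_total = R + L = 39.8 + j70.84 Ω = 81.26∠60.7° Ω.
Step 4 — Power factor: PF = cos(φ) = Re(Z)/|Z| = 39.8/81.26 = 0.4898.
Step 5 — Type: Im(Z) = 70.84 ⇒ lagging (phase φ = 60.7°).

PF = 0.4898 (lagging, φ = 60.7°)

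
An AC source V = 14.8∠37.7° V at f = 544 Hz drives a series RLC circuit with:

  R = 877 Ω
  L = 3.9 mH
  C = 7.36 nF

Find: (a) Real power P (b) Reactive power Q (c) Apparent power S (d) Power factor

Step 1 — Angular frequency: ω = 2π·f = 2π·544 = 3418 rad/s.
Step 2 — Component impedances:
  R: Z = R = 877 Ω
  L: Z = jωL = j·3418·0.0039 = 0 + j13.33 Ω
  C: Z = 1/(jωC) = -j/(ω·C) = 0 - j3.975e+04 Ω
Step 3 — Series combination: Z_total = R + L + C = 877 - j3.974e+04 Ω = 3.975e+04∠-88.7° Ω.
Step 4 — Source phasor: V = 14.8∠37.7° V = 11.71 + j9.051 V.
Step 5 — Current: I = V / Z = -0.0002211 + j0.0002996 A = 0.0003724∠126.4° A.
Step 6 — Complex power: S = V·I* = 0.0001216 - j0.00551 VA.
Step 7 — Real power: P = Re(S) = 0.0001216 W.
Step 8 — Reactive power: Q = Im(S) = -0.00551 VAR.
Step 9 — Apparent power: |S| = 0.005511 VA.
Step 10 — Power factor: PF = P/|S| = 0.02206 (leading).

(a) P = 0.0001216 W  (b) Q = -0.00551 VAR  (c) S = 0.005511 VA  (d) PF = 0.02206 (leading)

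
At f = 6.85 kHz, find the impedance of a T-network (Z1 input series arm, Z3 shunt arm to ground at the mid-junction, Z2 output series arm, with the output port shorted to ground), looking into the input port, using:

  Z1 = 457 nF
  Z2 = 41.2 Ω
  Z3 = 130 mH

Step 1 — Angular frequency: ω = 2π·f = 2π·6850 = 4.304e+04 rad/s.
Step 2 — Component impedances:
  Z1: Z = 1/(jωC) = -j/(ω·C) = 0 - j50.84 Ω
  Z2: Z = R = 41.2 Ω
  Z3: Z = jωL = j·4.304e+04·0.13 = 0 + j5595 Ω
Step 3 — With the output port shorted to ground, the output series arm Z2 runs from the junction to ground; the shunt arm Z3 also runs from the junction to ground. They appear in parallel: Z3 || Z2 = 41.2 + j0.3034 Ω.
Step 4 — Series with input arm Z1: Z_in = Z1 + (Z3 || Z2) = 41.2 - j50.54 Ω = 65.2∠-50.8° Ω.

Z = 41.2 - j50.54 Ω = 65.2∠-50.8° Ω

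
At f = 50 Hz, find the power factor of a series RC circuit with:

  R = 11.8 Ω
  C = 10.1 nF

Step 1 — Angular frequency: ω = 2π·f = 2π·50 = 314.2 rad/s.
Step 2 — Component impedances:
  R: Z = R = 11.8 Ω
  C: Z = 1/(jωC) = -j/(ω·C) = 0 - j3.152e+05 Ω
Step 3 — Series combination: Z_total = R + C = 11.8 - j3.152e+05 Ω = 3.152e+05∠-90.0° Ω.
Step 4 — Power factor: PF = cos(φ) = Re(Z)/|Z| = 11.8/3.152e+05 = 3.744e-05.
Step 5 — Type: Im(Z) = -3.152e+05 ⇒ leading (phase φ = -90.0°).

PF = 3.744e-05 (leading, φ = -90.0°)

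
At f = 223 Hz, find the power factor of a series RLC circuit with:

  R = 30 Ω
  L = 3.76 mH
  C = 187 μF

Step 1 — Angular frequency: ω = 2π·f = 2π·223 = 1401 rad/s.
Step 2 — Component impedances:
  R: Z = R = 30 Ω
  L: Z = jωL = j·1401·0.00376 = 0 + j5.268 Ω
  C: Z = 1/(jωC) = -j/(ω·C) = 0 - j3.817 Ω
Step 3 — Series combination: Z_total = R + L + C = 30 + j1.452 Ω = 30.04∠2.8° Ω.
Step 4 — Power factor: PF = cos(φ) = Re(Z)/|Z| = 30/30.035 = 0.9988.
Step 5 — Type: Im(Z) = 1.452 ⇒ lagging (phase φ = 2.8°).

PF = 0.9988 (lagging, φ = 2.8°)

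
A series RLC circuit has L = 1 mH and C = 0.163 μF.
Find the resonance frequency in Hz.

Step 1 — Resonance condition Im(Z)=0 gives ω₀ = 1/√(LC).
Step 2 — ω₀ = 1/√(0.001·1.63e-07) = 7.833e+04 rad/s.
Step 3 — f₀ = ω₀/(2π) = 1.247e+04 Hz.

f₀ = 1.247e+04 Hz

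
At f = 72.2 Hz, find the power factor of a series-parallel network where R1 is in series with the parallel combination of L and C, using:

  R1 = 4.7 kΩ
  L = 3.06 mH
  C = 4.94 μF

Step 1 — Angular frequency: ω = 2π·f = 2π·72.2 = 453.6 rad/s.
Step 2 — Component impedances:
  R1: Z = R = 4700 Ω
  L: Z = jωL = j·453.6·0.00306 = 0 + j1.388 Ω
  C: Z = 1/(jωC) = -j/(ω·C) = 0 - j446.2 Ω
Step 3 — Parallel branch: L || C = 1/(1/L + 1/C) = 0 + j1.392 Ω.
Step 4 — Series with R1: Z_total = R1 + (L || C) = 4700 + j1.392 Ω = 4700∠0.0° Ω.
Step 5 — Power factor: PF = cos(φ) = Re(Z)/|Z| = 4700/4700 = 1.
Step 6 — Type: Im(Z) = 1.392 ⇒ lagging (phase φ = 0.0°).

PF = 1 (lagging, φ = 0.0°)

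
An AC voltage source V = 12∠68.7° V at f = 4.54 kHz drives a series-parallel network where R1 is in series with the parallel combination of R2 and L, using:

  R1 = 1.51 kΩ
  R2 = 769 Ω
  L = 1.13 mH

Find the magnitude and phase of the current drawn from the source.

Step 1 — Angular frequency: ω = 2π·f = 2π·4540 = 2.853e+04 rad/s.
Step 2 — Component impedances:
  R1: Z = R = 1510 Ω
  R2: Z = R = 769 Ω
  L: Z = jωL = j·2.853e+04·0.00113 = 0 + j32.23 Ω
Step 3 — Parallel branch: R2 || L = 1/(1/R2 + 1/L) = 1.349 + j32.18 Ω.
Step 4 — Series with R1: Z_total = R1 + (R2 || L) = 1511 + j32.18 Ω = 1512∠1.2° Ω.
Step 5 — Source phasor: V = 12∠68.7° V = 4.359 + j11.18 V.
Step 6 — Ohm's law: I = V / Z_total = (4.359 + j11.18) / (1511 + j32.18) = 0.00304 + j0.007333 A.
Step 7 — Convert to polar: |I| = 0.007938 A, ∠I = 67.5°.

I = 0.007938∠67.5° A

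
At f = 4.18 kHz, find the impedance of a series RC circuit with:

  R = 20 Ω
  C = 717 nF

Step 1 — Angular frequency: ω = 2π·f = 2π·4180 = 2.626e+04 rad/s.
Step 2 — Component impedances:
  R: Z = R = 20 Ω
  C: Z = 1/(jωC) = -j/(ω·C) = 0 - j53.1 Ω
Step 3 — Series combination: Z_total = R + C = 20 - j53.1 Ω = 56.75∠-69.4° Ω.

Z = 20 - j53.1 Ω = 56.75∠-69.4° Ω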